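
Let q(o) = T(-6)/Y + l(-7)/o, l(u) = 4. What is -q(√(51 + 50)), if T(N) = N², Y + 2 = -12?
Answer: 18/7 - 4*√101/101 ≈ 2.1734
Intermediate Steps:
Y = -14 (Y = -2 - 12 = -14)
q(o) = -18/7 + 4/o (q(o) = (-6)²/(-14) + 4/o = 36*(-1/14) + 4/o = -18/7 + 4/o)
-q(√(51 + 50)) = -(-18/7 + 4/(√(51 + 50))) = -(-18/7 + 4/(√101)) = -(-18/7 + 4*(√101/101)) = -(-18/7 + 4*√101/101) = 18/7 - 4*√101/101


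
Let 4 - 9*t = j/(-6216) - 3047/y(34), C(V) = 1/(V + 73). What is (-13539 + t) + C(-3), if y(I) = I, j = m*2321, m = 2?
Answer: -32165634019/2377620 ≈ -13529.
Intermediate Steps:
C(V) = 1/(73 + V)
j = 4642 (j = 2*2321 = 4642)
t = 4985839/475524 (t = 4/9 - (4642/(-6216) - 3047/34)/9 = 4/9 - (4642*(-1/6216) - 3047*1/34)/9 = 4/9 - (-2321/3108 - 3047/34)/9 = 4/9 - ⅑*(-4774495/52836) = 4/9 + 4774495/475524 = 4985839/475524 ≈ 10.485)
(-13539 + t) + C(-3) = (-13539 + 4985839/475524) + 1/(73 - 3) = -6433133597/475524 + 1/70 = -32165634019/2377620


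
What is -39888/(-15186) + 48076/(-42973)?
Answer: 23429164/15537809 ≈ 1.5079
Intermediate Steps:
-39888/(-15186) + 48076/(-42973) = -39888*(-1/15186) + 48076*(-1/42973) = 6648/2531 - 6868/6139 = 23429164/15537809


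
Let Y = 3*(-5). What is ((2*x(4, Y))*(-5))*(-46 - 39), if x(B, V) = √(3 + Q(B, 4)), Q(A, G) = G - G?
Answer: 850*√3 ≈ 1472.2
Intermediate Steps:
Q(A, G) = 0
Y = -15
x(B, V) = √3 (x(B, V) = √(3 + 0) = √3)
((2*x(4, Y))*(-5))*(-46 - 39) = ((2*√3)*(-5))*(-46 - 39) = -10*√3*(-85) = 850*√3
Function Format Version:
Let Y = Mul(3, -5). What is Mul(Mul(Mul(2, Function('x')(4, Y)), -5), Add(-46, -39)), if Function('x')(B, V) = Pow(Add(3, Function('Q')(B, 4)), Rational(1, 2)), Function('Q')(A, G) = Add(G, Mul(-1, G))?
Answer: Mul(850, Pow(3, Rational(1, 2))) ≈ 1472.2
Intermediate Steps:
Function('Q')(A, G) = 0
Y = -15
Function('x')(B, V) = Pow(3, Rational(1, 2)) (Function('x')(B, V) = Pow(Add(3, 0), Rational(1, 2)) = Pow(3, Rational(1, 2)))
Mul(Mul(Mul(2, Function('x')(4, Y)), -5), Add(-46, -39)) = Mul(Mul(Mul(2, Pow(3, Rational(1, 2))), -5), Add(-46, -39)) = Mul(Mul(-10, Pow(3, Rational(1, 2))), -85) = Mul(850, Pow(3, Rational(1, 2)))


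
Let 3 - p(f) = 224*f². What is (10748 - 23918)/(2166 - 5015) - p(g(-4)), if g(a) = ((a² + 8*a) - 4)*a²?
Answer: 65349227023/2849 ≈ 2.2938e+7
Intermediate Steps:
g(a) = a²*(-4 + a² + 8*a) (g(a) = (-4 + a² + 8*a)*a² = a²*(-4 + a² + 8*a))
p(f) = 3 - 224*f²
(10748 - 23918)/(2166 - 5015) - p(g(-4)) = (10748 - 23918)/(2166 - 5015) - (3 - 224*256*(-4 + (-4)² + 8*(-4))²) = -13170/(-2849) - (3 - 224*256*(-4 + 16 - 32)²) = -13170*(-1/2849) - (3 - 224*(16*(-20))²) = 13170/2849 - (3 - 224*(-320)²) = 13170/2849 - (3 - 224*102400) = 13170/2849 - (3 - 22937600) = 13170/2849 - 1*(-22937597) = 13170/2849 + 22937597 = 65349227023/2849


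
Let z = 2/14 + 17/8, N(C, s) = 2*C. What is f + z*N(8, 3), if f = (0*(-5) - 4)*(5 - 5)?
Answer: 254/7 ≈ 36.286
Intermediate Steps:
z = 127/56 (z = 2*(1/14) + 17*(⅛) = ⅐ + 17/8 = 127/56 ≈ 2.2679)
f = 0 (f = (0 - 4)*0 = -4*0 = 0)
f + z*N(8, 3) = 0 + 127*(2*8)/56 = 0 + (127/56)*16 = 0 + 254/7 = 254/7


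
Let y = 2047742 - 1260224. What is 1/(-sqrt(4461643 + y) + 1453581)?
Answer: 1453581/2112892474400 + sqrt(5249161)/2112892474400 ≈ 6.8904e-7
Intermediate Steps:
y = 787518
1/(-sqrt(4461643 + y) + 1453581) = 1/(-sqrt(4461643 + 787518) + 1453581) = 1/(-sqrt(5249161) + 1453581) = 1/(1453581 - sqrt(5249161))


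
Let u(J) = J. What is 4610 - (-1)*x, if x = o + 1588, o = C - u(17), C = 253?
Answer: 6434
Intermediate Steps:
o = 236 (o = 253 - 1*17 = 253 - 17 = 236)
x = 1824 (x = 236 + 1588 = 1824)
4610 - (-1)*x = 4610 - (-1)*1824 = 4610 - 1*(-1824) = 4610 + 1824 = 6434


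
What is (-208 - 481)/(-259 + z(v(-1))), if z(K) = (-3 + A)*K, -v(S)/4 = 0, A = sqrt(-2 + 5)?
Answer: 689/259 ≈ 2.6602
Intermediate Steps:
A = sqrt(3) ≈ 1.7320
v(S) = 0 (v(S) = -4*0 = 0)
z(K) = K*(-3 + sqrt(3)) (z(K) = (-3 + sqrt(3))*K = K*(-3 + sqrt(3)))
(-208 - 481)/(-259 + z(v(-1))) = (-208 - 481)/(-259 + 0*(-3 + sqrt(3))) = -689/(-259 + 0) = -689/(-259) = -689*(-1/259) = 689/259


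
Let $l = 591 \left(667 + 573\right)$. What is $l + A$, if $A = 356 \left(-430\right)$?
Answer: $579760$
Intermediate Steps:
$l = 732840$ ($l = 591 \cdot 1240 = 732840$)
$A = -153080$
$l + A = 732840 - 153080 = 579760$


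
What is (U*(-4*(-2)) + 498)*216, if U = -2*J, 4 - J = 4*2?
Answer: 121392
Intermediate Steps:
J = -4 (J = 4 - 4*2 = 4 - 1*8 = 4 - 8 = -4)
U = 8 (U = -2*(-4) = 8)
(U*(-4*(-2)) + 498)*216 = (8*(-4*(-2)) + 498)*216 = (8*8 + 498)*216 = (64 + 498)*216 = 562*216 = 121392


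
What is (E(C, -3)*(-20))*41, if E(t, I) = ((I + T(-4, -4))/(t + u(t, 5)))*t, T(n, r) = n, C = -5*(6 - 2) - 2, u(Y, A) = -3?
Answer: 25256/5 ≈ 5051.2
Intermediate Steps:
C = -22 (C = -5*4 - 2 = -20 - 2 = -22)
E(t, I) = t*(-4 + I)/(-3 + t) (E(t, I) = ((I - 4)/(t - 3))*t = ((-4 + I)/(-3 + t))*t = t*(-4 + I)/(-3 + t))
(E(C, -3)*(-20))*41 = (-22*(-4 - 3)/(-3 - 22)*(-20))*41 = (-22*(-7)/(-25)*(-20))*41 = (-22*(-1/25)*(-7)*(-20))*41 = -154/25*(-20)*41 = (616/5)*41 = 25256/5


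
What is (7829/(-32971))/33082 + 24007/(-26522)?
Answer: -6546440448773/7232195477171 ≈ -0.90518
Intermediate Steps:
(7829/(-32971))/33082 + 24007/(-26522) = (7829*(-1/32971))*(1/33082) + 24007*(-1/26522) = -7829/32971*1/33082 - 24007/26522 = -7829/1090746622 - 24007/26522 = -6546440448773/7232195477171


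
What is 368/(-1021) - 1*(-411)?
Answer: 419263/1021 ≈ 410.64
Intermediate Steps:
368/(-1021) - 1*(-411) = 368*(-1/1021) + 411 = -368/1021 + 411 = 419263/1021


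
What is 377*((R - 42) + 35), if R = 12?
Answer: 1885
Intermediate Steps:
377*((R - 42) + 35) = 377*((12 - 42) + 35) = 377*(-30 + 35) = 377*5 = 1885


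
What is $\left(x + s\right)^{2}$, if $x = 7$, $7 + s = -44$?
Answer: $1936$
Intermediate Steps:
$s = -51$ ($s = -7 - 44 = -51$)
$\left(x + s\right)^{2} = \left(7 - 51\right)^{2} = \left(-44\right)^{2} = 1936$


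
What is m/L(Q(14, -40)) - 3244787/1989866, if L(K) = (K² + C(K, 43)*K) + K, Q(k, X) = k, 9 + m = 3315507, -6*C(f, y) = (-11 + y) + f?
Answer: 2473898854426/76609841 ≈ 32292.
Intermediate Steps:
C(f, y) = 11/6 - f/6 - y/6 (C(f, y) = -((-11 + y) + f)/6 = -(-11 + f + y)/6 = 11/6 - f/6 - y/6)
m = 3315498 (m = -9 + 3315507 = 3315498)
L(K) = K + K² + K*(-16/3 - K/6) (L(K) = (K² + (11/6 - K/6 - ⅙*43)*K) + K = (K² + (11/6 - K/6 - 43/6)*K) + K = (K² + (-16/3 - K/6)*K) + K = (K² + K*(-16/3 - K/6)) + K = K + K² + K*(-16/3 - K/6))
m/L(Q(14, -40)) - 3244787/1989866 = 3315498/(((⅙)*14*(-26 + 5*14))) - 3244787/1989866 = 3315498/(((⅙)*14*(-26 + 70))) - 3244787*1/1989866 = 3315498/(((⅙)*14*44)) - 3244787/1989866 = 3315498/(308/3) - 3244787/1989866 = 3315498*(3/308) - 3244787/1989866 = 4973247/154 - 3244787/1989866 = 2473898854426/76609841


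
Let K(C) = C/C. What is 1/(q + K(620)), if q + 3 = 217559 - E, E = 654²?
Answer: -1/210159 ≈ -4.7583e-6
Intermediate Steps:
E = 427716
q = -210160 (q = -3 + (217559 - 1*427716) = -3 + (217559 - 427716) = -3 - 210157 = -210160)
K(C) = 1
1/(q + K(620)) = 1/(-210160 + 1) = 1/(-210159) = -1/210159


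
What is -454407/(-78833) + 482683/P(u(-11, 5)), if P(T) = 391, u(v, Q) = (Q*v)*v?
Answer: 38229022076/30823703 ≈ 1240.2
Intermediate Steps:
u(v, Q) = Q*v²
-454407/(-78833) + 482683/P(u(-11, 5)) = -454407/(-78833) + 482683/391 = -454407*(-1/78833) + 482683*(1/391) = 454407/78833 + 482683/391 = 38229022076/30823703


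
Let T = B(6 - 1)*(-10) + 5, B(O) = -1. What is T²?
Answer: 225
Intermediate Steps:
T = 15 (T = -1*(-10) + 5 = 10 + 5 = 15)
T² = 15² = 225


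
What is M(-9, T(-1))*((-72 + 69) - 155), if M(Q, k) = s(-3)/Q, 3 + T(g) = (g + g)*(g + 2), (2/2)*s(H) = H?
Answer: -158/3 ≈ -52.667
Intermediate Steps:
s(H) = H
T(g) = -3 + 2*g*(2 + g) (T(g) = -3 + (g + g)*(g + 2) = -3 + (2*g)*(2 + g) = -3 + 2*g*(2 + g))
M(Q, k) = -3/Q
M(-9, T(-1))*((-72 + 69) - 155) = (-3/(-9))*((-72 + 69) - 155) = (-3*(-1/9))*(-3 - 155) = (1/3)*(-158) = -158/3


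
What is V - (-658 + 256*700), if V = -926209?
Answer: -1104751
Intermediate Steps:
V - (-658 + 256*700) = -926209 - (-658 + 256*700) = -926209 - (-658 + 179200) = -926209 - 1*178542 = -926209 - 178542 = -1104751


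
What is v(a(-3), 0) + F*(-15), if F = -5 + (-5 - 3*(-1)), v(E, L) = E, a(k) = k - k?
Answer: 105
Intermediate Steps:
a(k) = 0
F = -7 (F = -5 + (-5 + 3) = -5 - 2 = -7)
v(a(-3), 0) + F*(-15) = 0 - 7*(-15) = 0 + 105 = 105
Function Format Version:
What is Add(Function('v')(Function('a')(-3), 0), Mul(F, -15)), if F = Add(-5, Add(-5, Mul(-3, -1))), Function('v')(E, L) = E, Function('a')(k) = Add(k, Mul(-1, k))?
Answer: 105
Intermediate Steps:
Function('a')(k) = 0
F = -7 (F = Add(-5, Add(-5, 3)) = Add(-5, -2) = -7)
Add(Function('v')(Function('a')(-3), 0), Mul(F, -15)) = Add(0, Mul(-7, -15)) = Add(0, 105) = 105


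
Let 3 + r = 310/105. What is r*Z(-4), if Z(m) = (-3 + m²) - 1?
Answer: -4/7 ≈ -0.57143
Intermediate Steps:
Z(m) = -4 + m²
r = -1/21 (r = -3 + 310/105 = -3 + 310*(1/105) = -3 + 62/21 = -1/21 ≈ -0.047619)
r*Z(-4) = -(-4 + (-4)²)/21 = -(-4 + 16)/21 = -1/21*12 = -4/7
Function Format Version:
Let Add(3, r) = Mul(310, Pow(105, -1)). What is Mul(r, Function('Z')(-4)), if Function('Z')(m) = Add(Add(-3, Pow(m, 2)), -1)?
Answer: Rational(-4, 7) ≈ -0.57143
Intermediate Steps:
Function('Z')(m) = Add(-4, Pow(m, 2))
r = Rational(-1, 21) (r = Add(-3, Mul(310, Pow(105, -1))) = Add(-3, Mul(310, Rational(1, 105))) = Add(-3, Rational(62, 21)) = Rational(-1, 21) ≈ -0.047619)
Mul(r, Function('Z')(-4)) = Mul(Rational(-1, 21), Add(-4, Pow(-4, 2))) = Mul(Rational(-1, 21), Add(-4, 16)) = Mul(Rational(-1, 21), 12) = Rational(-4, 7)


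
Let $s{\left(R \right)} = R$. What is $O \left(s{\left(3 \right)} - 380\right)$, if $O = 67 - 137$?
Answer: $26390$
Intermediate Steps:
$O = -70$ ($O = 67 - 137 = -70$)
$O \left(s{\left(3 \right)} - 380\right) = - 70 \left(3 - 380\right) = \left(-70\right) \left(-377\right) = 26390$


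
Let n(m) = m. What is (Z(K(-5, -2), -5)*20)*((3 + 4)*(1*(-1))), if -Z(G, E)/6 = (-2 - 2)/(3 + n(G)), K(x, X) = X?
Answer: -3360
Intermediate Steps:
Z(G, E) = 24/(3 + G) (Z(G, E) = -6*(-2 - 2)/(3 + G) = -(-24)/(3 + G) = 24/(3 + G))
(Z(K(-5, -2), -5)*20)*((3 + 4)*(1*(-1))) = ((24/(3 - 2))*20)*((3 + 4)*(1*(-1))) = ((24/1)*20)*(7*(-1)) = ((24*1)*20)*(-7) = (24*20)*(-7) = 480*(-7) = -3360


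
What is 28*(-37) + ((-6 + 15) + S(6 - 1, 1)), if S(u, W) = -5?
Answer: -1032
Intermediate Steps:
28*(-37) + ((-6 + 15) + S(6 - 1, 1)) = 28*(-37) + ((-6 + 15) - 5) = -1036 + (9 - 5) = -1036 + 4 = -1032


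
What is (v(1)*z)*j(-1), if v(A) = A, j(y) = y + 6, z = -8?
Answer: -40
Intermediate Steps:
j(y) = 6 + y
(v(1)*z)*j(-1) = (1*(-8))*(6 - 1) = -8*5 = -40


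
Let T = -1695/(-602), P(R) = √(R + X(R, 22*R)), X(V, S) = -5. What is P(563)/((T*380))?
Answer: 301*√62/107350 ≈ 0.022078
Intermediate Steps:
P(R) = √(-5 + R) (P(R) = √(R - 5) = √(-5 + R))
T = 1695/602 (T = -1695*(-1/602) = 1695/602 ≈ 2.8156)
P(563)/((T*380)) = √(-5 + 563)/(((1695/602)*380)) = √558/(322050/301) = (3*√62)*(301/322050) = 301*√62/107350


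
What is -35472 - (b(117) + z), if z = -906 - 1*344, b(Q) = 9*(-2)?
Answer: -34204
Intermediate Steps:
b(Q) = -18
z = -1250 (z = -906 - 344 = -1250)
-35472 - (b(117) + z) = -35472 - (-18 - 1250) = -35472 - 1*(-1268) = -35472 + 1268 = -34204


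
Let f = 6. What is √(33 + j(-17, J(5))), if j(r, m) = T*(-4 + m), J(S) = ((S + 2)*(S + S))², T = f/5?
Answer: √147705/5 ≈ 76.865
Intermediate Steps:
T = 6/5 ≈ 1.2000
J(S) = 4*S²*(2 + S)² (J(S) = ((2 + S)*(2*S))² = (2*S*(2 + S))² = 4*S²*(2 + S)²)
j(r, m) = -24/5 + 6*m/5 (j(r, m) = 6*(-4 + m)/5 = -24/5 + 6*m/5)
√(33 + j(-17, J(5))) = √(33 + (-24/5 + 6*(4*5²*(2 + 5)²)/5)) = √(33 + (-24/5 + 6*(4*25*7²)/5)) = √(33 + (-24/5 + 6*(4*25*49)/5)) = √(33 + (-24/5 + (6/5)*4900)) = √(33 + (-24/5 + 5880)) = √(33 + 29376/5) = √(29541/5) = √147705/5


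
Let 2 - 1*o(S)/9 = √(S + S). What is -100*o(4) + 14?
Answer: -1786 + 1800*√2 ≈ 759.58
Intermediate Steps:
o(S) = 18 - 9*√2*√S (o(S) = 18 - 9*√(S + S) = 18 - 9*√2*√S)
-100*o(4) + 14 = -100*(18 - 9*√2*√4) + 14 = -100*(18 - 9*√2*2) + 14 = -100*(18 - 18*√2) + 14 = (-1800 + 1800*√2) + 14 = -1786 + 1800*√2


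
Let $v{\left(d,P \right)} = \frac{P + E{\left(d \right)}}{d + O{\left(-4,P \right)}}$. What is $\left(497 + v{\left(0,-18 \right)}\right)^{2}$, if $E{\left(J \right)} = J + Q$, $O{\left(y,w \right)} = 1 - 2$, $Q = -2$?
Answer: $267289$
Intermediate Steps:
$O{\left(y,w \right)} = -1$
$E{\left(J \right)} = -2 + J$ ($E{\left(J \right)} = J - 2 = -2 + J$)
$v{\left(d,P \right)} = \frac{-2 + P + d}{-1 + d}$ ($v{\left(d,P \right)} = \frac{P + \left(-2 + d\right)}{d - 1} = \frac{-2 + P + d}{-1 + d}$)
$\left(497 + v{\left(0,-18 \right)}\right)^{2} = \left(497 + \frac{-2 - 18 + 0}{-1 + 0}\right)^{2} = \left(497 + \frac{1}{-1} \left(-20\right)\right)^{2} = \left(497 - -20\right)^{2} = \left(497 + 20\right)^{2} = 517^{2} = 267289$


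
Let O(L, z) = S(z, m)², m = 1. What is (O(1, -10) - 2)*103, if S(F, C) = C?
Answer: -103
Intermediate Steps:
O(L, z) = 1 (O(L, z) = 1² = 1)
(O(1, -10) - 2)*103 = (1 - 2)*103 = -1*103 = -103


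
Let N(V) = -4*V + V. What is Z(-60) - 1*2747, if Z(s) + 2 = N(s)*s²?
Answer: 645251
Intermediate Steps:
N(V) = -3*V
Z(s) = -2 - 3*s³ (Z(s) = -2 + (-3*s)*s² = -2 - 3*s³)
Z(-60) - 1*2747 = (-2 - 3*(-60)³) - 1*2747 = (-2 - 3*(-216000)) - 2747 = (-2 + 648000) - 2747 = 647998 - 2747 = 645251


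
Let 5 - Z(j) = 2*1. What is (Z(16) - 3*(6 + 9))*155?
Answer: -6510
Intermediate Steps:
Z(j) = 3 (Z(j) = 5 - 2 = 3)
(Z(16) - 3*(6 + 9))*155 = (3 - 3*(6 + 9))*155 = (3 - 3*15)*155 = (3 - 45)*155 = -42*155 = -6510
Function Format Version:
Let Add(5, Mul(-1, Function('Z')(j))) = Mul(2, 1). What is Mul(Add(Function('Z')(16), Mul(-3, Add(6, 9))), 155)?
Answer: -6510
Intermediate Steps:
Function('Z')(j) = 3 (Function('Z')(j) = Add(5, Mul(-1, Mul(2, 1))) = Add(5, Mul(-1, 2)) = Add(5, -2) = 3)
Mul(Add(Function('Z')(16), Mul(-3, Add(6, 9))), 155) = Mul(Add(3, Mul(-3, Add(6, 9))), 155) = Mul(Add(3, Mul(-3, 15)), 155) = Mul(Add(3, -45), 155) = Mul(-42, 155) = -6510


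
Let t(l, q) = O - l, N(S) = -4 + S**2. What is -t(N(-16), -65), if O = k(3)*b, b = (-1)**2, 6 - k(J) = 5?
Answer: 251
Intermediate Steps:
k(J) = 1 (k(J) = 6 - 1*5 = 6 - 5 = 1)
b = 1
O = 1 (O = 1*1 = 1)
t(l, q) = 1 - l
-t(N(-16), -65) = -(1 - (-4 + (-16)**2)) = -(1 - (-4 + 256)) = -(1 - 1*252) = -(1 - 252) = -1*(-251) = 251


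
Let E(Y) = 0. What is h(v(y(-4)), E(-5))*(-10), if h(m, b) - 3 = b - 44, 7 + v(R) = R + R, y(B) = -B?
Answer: 410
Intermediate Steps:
v(R) = -7 + 2*R (v(R) = -7 + (R + R) = -7 + 2*R)
h(m, b) = -41 + b (h(m, b) = 3 + (b - 44) = 3 + (-44 + b) = -41 + b)
h(v(y(-4)), E(-5))*(-10) = (-41 + 0)*(-10) = -41*(-10) = 410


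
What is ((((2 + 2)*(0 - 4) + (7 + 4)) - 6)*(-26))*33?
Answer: 9438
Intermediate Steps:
((((2 + 2)*(0 - 4) + (7 + 4)) - 6)*(-26))*33 = (((4*(-4) + 11) - 6)*(-26))*33 = (((-16 + 11) - 6)*(-26))*33 = ((-5 - 6)*(-26))*33 = -11*(-26)*33 = 286*33 = 9438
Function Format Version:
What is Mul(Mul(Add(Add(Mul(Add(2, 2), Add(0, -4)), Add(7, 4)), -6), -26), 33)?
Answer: 9438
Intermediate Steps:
Mul(Mul(Add(Add(Mul(Add(2, 2), Add(0, -4)), Add(7, 4)), -6), -26), 33) = Mul(Mul(Add(Add(Mul(4, -4), 11), -6), -26), 33) = Mul(Mul(Add(Add(-16, 11), -6), -26), 33) = Mul(Mul(Add(-5, -6), -26), 33) = Mul(Mul(-11, -26), 33) = Mul(286, 33) = 9438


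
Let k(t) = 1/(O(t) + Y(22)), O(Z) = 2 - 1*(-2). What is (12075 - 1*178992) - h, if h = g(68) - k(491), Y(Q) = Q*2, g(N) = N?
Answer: -8015279/48 ≈ -1.6699e+5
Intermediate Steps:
O(Z) = 4 (O(Z) = 2 + 2 = 4)
Y(Q) = 2*Q
k(t) = 1/48 (k(t) = 1/(4 + 2*22) = 1/(4 + 44) = 1/48)
h = 3263/48 (h = 68 - 1*1/48 = 68 - 1/48 = 3263/48 ≈ 67.979)
(12075 - 1*178992) - h = (12075 - 1*178992) - 1*3263/48 = (12075 - 178992) - 3263/48 = -166917 - 3263/48 = -8015279/48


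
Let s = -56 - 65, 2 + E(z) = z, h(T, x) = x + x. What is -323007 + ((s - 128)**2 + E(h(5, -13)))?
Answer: -261034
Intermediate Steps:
h(T, x) = 2*x
E(z) = -2 + z
s = -121
-323007 + ((s - 128)**2 + E(h(5, -13))) = -323007 + ((-121 - 128)**2 + (-2 + 2*(-13))) = -323007 + ((-249)**2 + (-2 - 26)) = -323007 + (62001 - 28) = -323007 + 61973 = -261034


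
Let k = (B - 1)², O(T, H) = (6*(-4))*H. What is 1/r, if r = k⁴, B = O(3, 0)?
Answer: 1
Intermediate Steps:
O(T, H) = -24*H
B = 0 (B = -24*0 = 0)
k = 1 (k = (0 - 1)² = (-1)² = 1)
r = 1 (r = 1⁴ = 1)
1/r = 1/1 = 1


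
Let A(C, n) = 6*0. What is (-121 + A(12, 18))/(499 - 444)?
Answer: -11/5 ≈ -2.2000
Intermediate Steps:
A(C, n) = 0
(-121 + A(12, 18))/(499 - 444) = (-121 + 0)/(499 - 444) = -121/55 = -121*1/55 = -11/5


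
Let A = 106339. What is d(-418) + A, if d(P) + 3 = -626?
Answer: 105710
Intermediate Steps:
d(P) = -629 (d(P) = -3 - 626 = -629)
d(-418) + A = -629 + 106339 = 105710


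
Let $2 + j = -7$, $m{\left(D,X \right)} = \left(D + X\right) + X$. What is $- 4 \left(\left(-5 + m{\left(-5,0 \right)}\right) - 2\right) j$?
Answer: $-432$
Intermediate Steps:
$m{\left(D,X \right)} = D + 2 X$
$j = -9$ ($j = -2 - 7 = -9$)
$- 4 \left(\left(-5 + m{\left(-5,0 \right)}\right) - 2\right) j = - 4 \left(\left(-5 + \left(-5 + 2 \cdot 0\right)\right) - 2\right) \left(-9\right) = - 4 \left(\left(-5 + \left(-5 + 0\right)\right) - 2\right) \left(-9\right) = - 4 \left(\left(-5 - 5\right) - 2\right) \left(-9\right) = - 4 \left(-10 - 2\right) \left(-9\right) = \left(-4\right) \left(-12\right) \left(-9\right) = 48 \left(-9\right) = -432$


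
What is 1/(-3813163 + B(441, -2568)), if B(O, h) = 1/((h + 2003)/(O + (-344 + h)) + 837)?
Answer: -2068792/7888641106625 ≈ -2.6225e-7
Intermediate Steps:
B(O, h) = 1/(837 + (2003 + h)/(-344 + O + h)) (B(O, h) = 1/((2003 + h)/(-344 + O + h) + 837) = 1/(837 + (2003 + h)/(-344 + O + h)))
1/(-3813163 + B(441, -2568)) = 1/(-3813163 + (-344 + 441 - 2568)/(-285925 + 837*441 + 838*(-2568))) = 1/(-3813163 - 2471/(-285925 + 369117 - 2151984)) = 1/(-3813163 - 2471/(-2068792)) = 1/(-3813163 - 1/2068792*(-2471)) = 1/(-3813163 + 2471/2068792) = 1/(-7888641106625/2068792) = -2068792/7888641106625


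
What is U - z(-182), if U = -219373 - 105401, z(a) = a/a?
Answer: -324775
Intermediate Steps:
z(a) = 1
U = -324774
U - z(-182) = -324774 - 1*1 = -324774 - 1 = -324775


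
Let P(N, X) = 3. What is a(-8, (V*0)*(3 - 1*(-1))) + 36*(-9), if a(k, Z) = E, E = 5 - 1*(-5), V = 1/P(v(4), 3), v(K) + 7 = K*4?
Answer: -314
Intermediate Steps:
v(K) = -7 + 4*K (v(K) = -7 + K*4 = -7 + 4*K)
V = 1/3 ≈ 0.33333
E = 10 (E = 5 + 5 = 10)
a(k, Z) = 10
a(-8, (V*0)*(3 - 1*(-1))) + 36*(-9) = 10 + 36*(-9) = 10 - 324 = -314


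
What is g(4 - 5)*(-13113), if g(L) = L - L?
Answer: 0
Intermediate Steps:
g(L) = 0
g(4 - 5)*(-13113) = 0*(-13113) = 0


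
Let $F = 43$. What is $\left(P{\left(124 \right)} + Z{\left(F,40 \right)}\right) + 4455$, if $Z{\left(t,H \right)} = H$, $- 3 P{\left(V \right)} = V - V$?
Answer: $4495$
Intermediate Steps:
$P{\left(V \right)} = 0$ ($P{\left(V \right)} = - \frac{V - V}{3} = \left(- \frac{1}{3}\right) 0 = 0$)
$\left(P{\left(124 \right)} + Z{\left(F,40 \right)}\right) + 4455 = \left(0 + 40\right) + 4455 = 40 + 4455 = 4495$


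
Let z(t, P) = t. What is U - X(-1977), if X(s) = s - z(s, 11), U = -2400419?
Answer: -2400419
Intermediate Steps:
X(s) = 0 (X(s) = s - s = 0)
U - X(-1977) = -2400419 - 1*0 = -2400419 + 0 = -2400419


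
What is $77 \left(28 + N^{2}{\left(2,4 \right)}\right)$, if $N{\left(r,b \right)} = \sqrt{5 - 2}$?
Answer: $2387$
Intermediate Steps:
$N{\left(r,b \right)} = \sqrt{3}$
$77 \left(28 + N^{2}{\left(2,4 \right)}\right) = 77 \left(28 + \left(\sqrt{3}\right)^{2}\right) = 77 \left(28 + 3\right) = 77 \cdot 31 = 2387$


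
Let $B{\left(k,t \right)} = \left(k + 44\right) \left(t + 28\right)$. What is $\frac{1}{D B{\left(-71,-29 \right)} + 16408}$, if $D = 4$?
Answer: $\frac{1}{16516} \approx 6.0547 \cdot 10^{-5}$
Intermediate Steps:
$B{\left(k,t \right)} = \left(28 + t\right) \left(44 + k\right)$ ($B{\left(k,t \right)} = \left(44 + k\right) \left(28 + t\right) = \left(28 + t\right) \left(44 + k\right)$)
$\frac{1}{D B{\left(-71,-29 \right)} + 16408} = \frac{1}{4 \left(1232 + 28 \left(-71\right) + 44 \left(-29\right) - -2059\right) + 16408} = \frac{1}{4 \left(1232 - 1988 - 1276 + 2059\right) + 16408} = \frac{1}{4 \cdot 27 + 16408} = \frac{1}{108 + 16408} = \frac{1}{16516}$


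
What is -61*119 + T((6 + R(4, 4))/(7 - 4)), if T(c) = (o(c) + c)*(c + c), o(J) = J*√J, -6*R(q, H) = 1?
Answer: -1174733/162 + 1225*√70/972 ≈ -7240.9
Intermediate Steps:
R(q, H) = -⅙ (R(q, H) = -⅙*1 = -⅙)
o(J) = J^(3/2)
T(c) = 2*c*(c + c^(3/2)) (T(c) = (c^(3/2) + c)*(c + c) = (c + c^(3/2))*(2*c) = 2*c*(c + c^(3/2)))
-61*119 + T((6 + R(4, 4))/(7 - 4)) = -61*119 + 2*((6 - ⅙)/(7 - 4))*((6 - ⅙)/(7 - 4) + ((6 - ⅙)/(7 - 4))^(3/2)) = -7259 + 2*((35/6)/3)*((35/6)/3 + ((35/6)/3)^(3/2)) = -7259 + 2*((35/6)*(⅓))*((35/6)*(⅓) + ((35/6)*(⅓))^(3/2)) = -7259 + 2*(35/18)*(35/18 + (35/18)^(3/2)) = -7259 + 2*(35/18)*(35/18 + 35*√70/108) = -7259 + (1225/162 + 1225*√70/972) = -1174733/162 + 1225*√70/972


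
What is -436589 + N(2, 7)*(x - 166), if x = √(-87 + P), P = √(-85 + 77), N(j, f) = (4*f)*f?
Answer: -469125 + 196*√(-87 + 2*I*√2) ≈ -4.691e+5 + 1828.4*I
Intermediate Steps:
N(j, f) = 4*f²
P = 2*I*√2 (P = √(-8) = 2*I*√2 ≈ 2.8284*I)
x = √(-87 + 2*I*√2) ≈ 0.1516 + 9.3286*I
-436589 + N(2, 7)*(x - 166) = -436589 + (4*7²)*(√(-87 + 2*I*√2) - 166) = -436589 + (4*49)*(-166 + √(-87 + 2*I*√2)) = -436589 + 196*(-166 + √(-87 + 2*I*√2)) = -436589 + (-32536 + 196*√(-87 + 2*I*√2)) = -469125 + 196*√(-87 + 2*I*√2)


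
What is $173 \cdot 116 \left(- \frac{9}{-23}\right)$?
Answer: $\frac{180612}{23} \approx 7852.7$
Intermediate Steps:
$173 \cdot 116 \left(- \frac{9}{-23}\right) = 20068 \left(\left(-9\right) \left(- \frac{1}{23}\right)\right) = 20068 \cdot \frac{9}{23} = \frac{180612}{23}$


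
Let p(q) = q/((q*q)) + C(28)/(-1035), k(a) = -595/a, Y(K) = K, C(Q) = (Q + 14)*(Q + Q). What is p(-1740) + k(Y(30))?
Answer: -294899/13340 ≈ -22.106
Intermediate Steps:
C(Q) = 2*Q*(14 + Q) (C(Q) = (14 + Q)*(2*Q) = 2*Q*(14 + Q))
p(q) = -784/345 + 1/q (p(q) = q/((q*q)) + (2*28*(14 + 28))/(-1035) = q/(q²) + (2*28*42)*(-1/1035) = q/q² + 2352*(-1/1035) = 1/q - 784/345 = -784/345 + 1/q)
p(-1740) + k(Y(30)) = (-784/345 + 1/(-1740)) - 595/30 = (-784/345 - 1/1740) - 595*1/30 = -90967/40020 - 119/6 = -294899/13340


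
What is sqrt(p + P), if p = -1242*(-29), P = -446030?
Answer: 2*I*sqrt(102503) ≈ 640.32*I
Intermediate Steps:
p = 36018
sqrt(p + P) = sqrt(36018 - 446030) = sqrt(-410012) = 2*I*sqrt(102503)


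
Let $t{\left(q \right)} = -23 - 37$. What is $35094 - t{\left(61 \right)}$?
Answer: $35154$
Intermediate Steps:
$t{\left(q \right)} = -60$
$35094 - t{\left(61 \right)} = 35094 - -60 = 35094 + 60 = 35154$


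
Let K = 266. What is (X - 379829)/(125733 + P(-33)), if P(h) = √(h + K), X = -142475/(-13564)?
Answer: -647758572098373/214430387627584 + 5151858081*√233/214430387627584 ≈ -3.0205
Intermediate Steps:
X = 142475/13564 (X = -142475*(-1/13564) = 142475/13564 ≈ 10.504)
P(h) = √(266 + h) (P(h) = √(h + 266) = √(266 + h))
(X - 379829)/(125733 + P(-33)) = (142475/13564 - 379829)/(125733 + √(266 - 33)) = -5151858081/(13564*(125733 + √233))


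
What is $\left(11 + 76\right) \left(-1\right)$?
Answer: $-87$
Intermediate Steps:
$\left(11 + 76\right) \left(-1\right) = 87 \left(-1\right) = -87$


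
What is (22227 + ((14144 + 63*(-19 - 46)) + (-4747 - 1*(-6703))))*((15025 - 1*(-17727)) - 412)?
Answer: 1107062880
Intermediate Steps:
(22227 + ((14144 + 63*(-19 - 46)) + (-4747 - 1*(-6703))))*((15025 - 1*(-17727)) - 412) = (22227 + ((14144 + 63*(-65)) + (-4747 + 6703)))*((15025 + 17727) - 412) = (22227 + ((14144 - 4095) + 1956))*(32752 - 412) = (22227 + (10049 + 1956))*32340 = (22227 + 12005)*32340 = 34232*32340 = 1107062880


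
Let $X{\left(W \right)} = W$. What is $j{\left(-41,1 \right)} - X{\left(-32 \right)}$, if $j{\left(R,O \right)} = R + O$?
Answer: $-8$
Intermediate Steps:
$j{\left(R,O \right)} = O + R$
$j{\left(-41,1 \right)} - X{\left(-32 \right)} = \left(1 - 41\right) - -32 = -40 + 32 = -8$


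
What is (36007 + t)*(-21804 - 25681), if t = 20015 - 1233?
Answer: -2601655665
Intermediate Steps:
t = 18782
(36007 + t)*(-21804 - 25681) = (36007 + 18782)*(-21804 - 25681) = 54789*(-47485) = -2601655665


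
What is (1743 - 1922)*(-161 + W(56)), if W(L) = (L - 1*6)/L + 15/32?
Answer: 6400861/224 ≈ 28575.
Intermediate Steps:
W(L) = 15/32 + (-6 + L)/L (W(L) = (L - 6)/L + 15*(1/32) = (-6 + L)/L + 15/32 = 15/32 + (-6 + L)/L)
(1743 - 1922)*(-161 + W(56)) = (1743 - 1922)*(-161 + (47/32 - 6/56)) = -179*(-161 + (47/32 - 6*1/56)) = -179*(-161 + (47/32 - 3/28)) = -179*(-161 + 305/224) = -179*(-35759/224) = 6400861/224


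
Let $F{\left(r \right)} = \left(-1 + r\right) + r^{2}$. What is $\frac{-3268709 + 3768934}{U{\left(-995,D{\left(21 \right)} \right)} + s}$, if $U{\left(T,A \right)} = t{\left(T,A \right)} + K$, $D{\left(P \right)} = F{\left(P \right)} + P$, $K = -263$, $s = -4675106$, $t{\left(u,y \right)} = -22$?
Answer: $- \frac{29425}{275023} \approx -0.10699$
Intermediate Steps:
$F{\left(r \right)} = -1 + r + r^{2}$
$D{\left(P \right)} = -1 + P^{2} + 2 P$ ($D{\left(P \right)} = \left(-1 + P + P^{2}\right) + P = -1 + P^{2} + 2 P$)
$U{\left(T,A \right)} = -285$ ($U{\left(T,A \right)} = -22 - 263 = -285$)
$\frac{-3268709 + 3768934}{U{\left(-995,D{\left(21 \right)} \right)} + s} = \frac{-3268709 + 3768934}{-285 - 4675106} = \frac{500225}{-4675391} = 500225 \left(- \frac{1}{4675391}\right) = - \frac{29425}{275023}$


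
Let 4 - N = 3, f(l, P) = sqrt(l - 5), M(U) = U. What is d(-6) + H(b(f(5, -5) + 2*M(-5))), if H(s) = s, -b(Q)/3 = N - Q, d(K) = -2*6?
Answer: -45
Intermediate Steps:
f(l, P) = sqrt(-5 + l)
N = 1 (N = 4 - 1*3 = 4 - 3 = 1)
d(K) = -12
b(Q) = -3 + 3*Q (b(Q) = -3*(1 - Q) = -3 + 3*Q)
d(-6) + H(b(f(5, -5) + 2*M(-5))) = -12 + (-3 + 3*(sqrt(-5 + 5) + 2*(-5))) = -12 + (-3 + 3*(sqrt(0) - 10)) = -12 + (-3 + 3*(0 - 10)) = -12 + (-3 + 3*(-10)) = -12 + (-3 - 30) = -12 - 33 = -45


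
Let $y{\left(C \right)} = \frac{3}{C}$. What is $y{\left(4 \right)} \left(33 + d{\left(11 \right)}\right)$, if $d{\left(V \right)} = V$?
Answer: $33$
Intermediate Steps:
$y{\left(4 \right)} \left(33 + d{\left(11 \right)}\right) = \frac{3}{4} \left(33 + 11\right) = 3 \cdot \frac{1}{4} \cdot 44 = \frac{3}{4} \cdot 44 = 33$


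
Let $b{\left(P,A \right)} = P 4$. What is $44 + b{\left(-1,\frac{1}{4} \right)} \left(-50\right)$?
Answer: $244$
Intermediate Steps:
$b{\left(P,A \right)} = 4 P$
$44 + b{\left(-1,\frac{1}{4} \right)} \left(-50\right) = 44 + 4 \left(-1\right) \left(-50\right) = 44 - -200 = 44 + 200 = 244$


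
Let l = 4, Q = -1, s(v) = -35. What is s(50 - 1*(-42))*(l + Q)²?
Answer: -315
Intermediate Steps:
s(50 - 1*(-42))*(l + Q)² = -35*(4 - 1)² = -35*3² = -35*9 = -315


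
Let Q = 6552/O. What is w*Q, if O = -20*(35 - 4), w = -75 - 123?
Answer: 324324/155 ≈ 2092.4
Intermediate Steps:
w = -198
O = -620 (O = -20*31 = -620)
Q = -1638/155 (Q = 6552/(-620) = 6552*(-1/620) = -1638/155 ≈ -10.568)
w*Q = -198*(-1638/155) = 324324/155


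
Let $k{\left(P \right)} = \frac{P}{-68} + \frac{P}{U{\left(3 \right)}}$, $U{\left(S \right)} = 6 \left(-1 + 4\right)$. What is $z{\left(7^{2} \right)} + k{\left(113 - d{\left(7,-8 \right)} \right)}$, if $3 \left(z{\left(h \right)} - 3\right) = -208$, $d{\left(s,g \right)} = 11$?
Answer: $- \frac{373}{6} \approx -62.167$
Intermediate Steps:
$z{\left(h \right)} = - \frac{199}{3}$ ($z{\left(h \right)} = 3 + \frac{1}{3} \left(-208\right) = 3 - \frac{208}{3} = - \frac{199}{3}$)
$U{\left(S \right)} = 18$ ($U{\left(S \right)} = 6 \cdot 3 = 18$)
$k{\left(P \right)} = \frac{25 P}{612}$ ($k{\left(P \right)} = \frac{P}{-68} + \frac{P}{18} = P \left(- \frac{1}{68}\right) + P \frac{1}{18} = - \frac{P}{68} + \frac{P}{18} = \frac{25 P}{612}$)
$z{\left(7^{2} \right)} + k{\left(113 - d{\left(7,-8 \right)} \right)} = - \frac{199}{3} + \frac{25 \left(113 - 11\right)}{612} = - \frac{199}{3} + \frac{25}{612} \cdot 102 = - \frac{199}{3} + \frac{25}{6} = - \frac{373}{6}$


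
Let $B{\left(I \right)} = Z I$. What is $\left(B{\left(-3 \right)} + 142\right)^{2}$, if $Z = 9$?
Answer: $13225$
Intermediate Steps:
$B{\left(I \right)} = 9 I$
$\left(B{\left(-3 \right)} + 142\right)^{2} = \left(9 \left(-3\right) + 142\right)^{2} = \left(-27 + 142\right)^{2} = 115^{2} = 13225$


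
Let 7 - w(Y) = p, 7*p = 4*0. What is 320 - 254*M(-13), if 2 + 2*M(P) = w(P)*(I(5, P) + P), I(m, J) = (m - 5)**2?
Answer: 12131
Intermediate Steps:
I(m, J) = (-5 + m)**2
p = 0 (p = (4*0)/7 = (1/7)*0 = 0)
w(Y) = 7 (w(Y) = 7 - 1*0 = 7 + 0 = 7)
M(P) = -1 + 7*P/2 (M(P) = -1 + (7*((-5 + 5)**2 + P))/2 = -1 + (7*(0**2 + P))/2 = -1 + (7*(0 + P))/2 = -1 + (7*P)/2 = -1 + 7*P/2)
320 - 254*M(-13) = 320 - 254*(-1 + (7/2)*(-13)) = 320 - 254*(-1 - 91/2) = 320 - 254*(-93/2) = 320 + 11811 = 12131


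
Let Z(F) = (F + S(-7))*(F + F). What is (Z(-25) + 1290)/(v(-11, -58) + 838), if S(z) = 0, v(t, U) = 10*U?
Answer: 1270/129 ≈ 9.8450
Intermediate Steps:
Z(F) = 2*F² (Z(F) = (F + 0)*(F + F) = F*(2*F) = 2*F²)
(Z(-25) + 1290)/(v(-11, -58) + 838) = (2*(-25)² + 1290)/(10*(-58) + 838) = (2*625 + 1290)/(-580 + 838) = (1250 + 1290)/258 = 2540*(1/258) = 1270/129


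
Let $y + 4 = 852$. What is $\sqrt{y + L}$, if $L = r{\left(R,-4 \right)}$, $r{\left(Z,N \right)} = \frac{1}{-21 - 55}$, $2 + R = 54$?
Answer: $\frac{17 \sqrt{4237}}{38} \approx 29.12$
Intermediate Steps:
$R = 52$ ($R = -2 + 54 = 52$)
$r{\left(Z,N \right)} = - \frac{1}{76}$ ($r{\left(Z,N \right)} = \frac{1}{-76} = - \frac{1}{76}$)
$L = - \frac{1}{76} \approx -0.013158$
$y = 848$ ($y = -4 + 852 = 848$)
$\sqrt{y + L} = \sqrt{848 - \frac{1}{76}} = \sqrt{\frac{64447}{76}} = \frac{17 \sqrt{4237}}{38}$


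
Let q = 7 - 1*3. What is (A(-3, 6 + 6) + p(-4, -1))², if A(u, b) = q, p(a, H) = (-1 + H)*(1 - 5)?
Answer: 144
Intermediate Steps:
p(a, H) = 4 - 4*H (p(a, H) = (-1 + H)*(-4) = 4 - 4*H)
q = 4 (q = 7 - 3 = 4)
A(u, b) = 4
(A(-3, 6 + 6) + p(-4, -1))² = (4 + (4 - 4*(-1)))² = (4 + (4 + 4))² = (4 + 8)² = 12² = 144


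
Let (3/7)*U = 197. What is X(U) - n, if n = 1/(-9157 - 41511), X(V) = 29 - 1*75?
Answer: -2330727/50668 ≈ -46.000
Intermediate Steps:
U = 1379/3 (U = (7/3)*197 = 1379/3 ≈ 459.67)
X(V) = -46 (X(V) = 29 - 75 = -46)
n = -1/50668 (n = 1/(-50668) = -1/50668 ≈ -1.9736e-5)
X(U) - n = -46 - 1*(-1/50668) = -46 + 1/50668 = -2330727/50668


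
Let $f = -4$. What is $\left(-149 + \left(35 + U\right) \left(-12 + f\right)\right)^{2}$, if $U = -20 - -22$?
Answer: $549081$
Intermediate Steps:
$U = 2$ ($U = -20 + 22 = 2$)
$\left(-149 + \left(35 + U\right) \left(-12 + f\right)\right)^{2} = \left(-149 + \left(35 + 2\right) \left(-12 - 4\right)\right)^{2} = \left(-149 + 37 \left(-16\right)\right)^{2} = \left(-149 - 592\right)^{2} = \left(-741\right)^{2} = 549081$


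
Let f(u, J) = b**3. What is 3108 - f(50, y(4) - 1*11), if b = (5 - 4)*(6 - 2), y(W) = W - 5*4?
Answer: 3044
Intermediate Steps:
y(W) = -20 + W (y(W) = W - 20 = -20 + W)
b = 4 (b = 1*4 = 4)
f(u, J) = 64 (f(u, J) = 4**3 = 64)
3108 - f(50, y(4) - 1*11) = 3108 - 1*64 = 3108 - 64 = 3044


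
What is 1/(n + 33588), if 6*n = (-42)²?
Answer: 1/33882 ≈ 2.9514e-5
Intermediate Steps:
n = 294 (n = (⅙)*(-42)² = (⅙)*1764 = 294)
1/(n + 33588) = 1/(294 + 33588) = 1/33882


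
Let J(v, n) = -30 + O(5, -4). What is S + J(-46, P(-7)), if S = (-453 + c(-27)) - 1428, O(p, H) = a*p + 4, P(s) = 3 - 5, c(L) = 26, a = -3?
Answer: -1896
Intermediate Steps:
P(s) = -2
O(p, H) = 4 - 3*p (O(p, H) = -3*p + 4 = 4 - 3*p)
J(v, n) = -41 (J(v, n) = -30 + (4 - 3*5) = -30 + (4 - 15) = -30 - 11 = -41)
S = -1855 (S = (-453 + 26) - 1428 = -427 - 1428 = -1855)
S + J(-46, P(-7)) = -1855 - 41 = -1896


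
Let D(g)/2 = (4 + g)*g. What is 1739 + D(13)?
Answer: 2181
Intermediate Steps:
D(g) = 2*g*(4 + g) (D(g) = 2*((4 + g)*g) = 2*(g*(4 + g)) = 2*g*(4 + g))
1739 + D(13) = 1739 + 2*13*(4 + 13) = 1739 + 2*13*17 = 1739 + 442 = 2181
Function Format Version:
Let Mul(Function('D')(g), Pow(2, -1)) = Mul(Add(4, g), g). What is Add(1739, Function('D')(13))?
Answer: 2181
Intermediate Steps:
Function('D')(g) = Mul(2, g, Add(4, g)) (Function('D')(g) = Mul(2, Mul(Add(4, g), g)) = Mul(2, Mul(g, Add(4, g))) = Mul(2, g, Add(4, g)))
Add(1739, Function('D')(13)) = Add(1739, Mul(2, 13, Add(4, 13))) = Add(1739, Mul(2, 13, 17)) = Add(1739, 442) = 2181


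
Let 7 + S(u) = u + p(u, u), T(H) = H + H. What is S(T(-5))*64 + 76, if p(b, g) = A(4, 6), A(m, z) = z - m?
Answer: -884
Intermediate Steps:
p(b, g) = 2 (p(b, g) = 6 - 1*4 = 6 - 4 = 2)
T(H) = 2*H
S(u) = -5 + u (S(u) = -7 + (u + 2) = -7 + (2 + u) = -5 + u)
S(T(-5))*64 + 76 = (-5 + 2*(-5))*64 + 76 = (-5 - 10)*64 + 76 = -15*64 + 76 = -960 + 76 = -884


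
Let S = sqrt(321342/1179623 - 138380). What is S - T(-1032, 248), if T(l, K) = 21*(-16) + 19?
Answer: 317 + I*sqrt(192556833151796954)/1179623 ≈ 317.0 + 371.99*I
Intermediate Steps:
S = I*sqrt(192556833151796954)/1179623 (S = sqrt(321342*(1/1179623) - 138380) = sqrt(321342/1179623 - 138380) = sqrt(-163235909398/1179623) = I*sqrt(192556833151796954)/1179623 ≈ 371.99*I)
T(l, K) = -317 (T(l, K) = -336 + 19 = -317)
S - T(-1032, 248) = I*sqrt(192556833151796954)/1179623 - 1*(-317) = I*sqrt(192556833151796954)/1179623 + 317 = 317 + I*sqrt(192556833151796954)/1179623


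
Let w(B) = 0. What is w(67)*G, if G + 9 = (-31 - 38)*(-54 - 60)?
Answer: 0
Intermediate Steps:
G = 7857 (G = -9 + (-31 - 38)*(-54 - 60) = -9 - 69*(-114) = -9 + 7866 = 7857)
w(67)*G = 0*7857 = 0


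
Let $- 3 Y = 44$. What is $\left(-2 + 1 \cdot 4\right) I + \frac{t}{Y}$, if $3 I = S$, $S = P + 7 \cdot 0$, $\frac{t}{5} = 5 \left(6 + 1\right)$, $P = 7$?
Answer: $- \frac{959}{132} \approx -7.2652$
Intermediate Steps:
$t = 175$ ($t = 5 \cdot 5 \left(6 + 1\right) = 5 \cdot 5 \cdot 7 = 5 \cdot 35 = 175$)
$Y = - \frac{44}{3}$ ($Y = \left(- \frac{1}{3}\right) 44 = - \frac{44}{3} \approx -14.667$)
$S = 7$ ($S = 7 + 7 \cdot 0 = 7 + 0 = 7$)
$I = \frac{7}{3}$ ($I = \frac{1}{3} \cdot 7 = \frac{7}{3} \approx 2.3333$)
$\left(-2 + 1 \cdot 4\right) I + \frac{t}{Y} = \left(-2 + 1 \cdot 4\right) \frac{7}{3} + \frac{175}{- \frac{44}{3}} = \left(-2 + 4\right) \frac{7}{3} + 175 \left(- \frac{3}{44}\right) = 2 \cdot \frac{7}{3} - \frac{525}{44} = \frac{14}{3} - \frac{525}{44} = - \frac{959}{132}$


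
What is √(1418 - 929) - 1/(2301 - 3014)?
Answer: 1/713 + √489 ≈ 22.115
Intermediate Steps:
√(1418 - 929) - 1/(2301 - 3014) = √489 - 1/(-713) = √489 - 1*(-1/713) = √489 + 1/713 = 1/713 + √489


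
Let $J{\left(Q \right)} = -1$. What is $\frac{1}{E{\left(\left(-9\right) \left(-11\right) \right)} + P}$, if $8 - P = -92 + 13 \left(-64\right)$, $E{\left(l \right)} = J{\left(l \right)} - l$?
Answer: $\frac{1}{832} \approx 0.0012019$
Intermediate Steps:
$E{\left(l \right)} = -1 - l$
$P = 932$ ($P = 8 - \left(-92 + 13 \left(-64\right)\right) = 8 - \left(-92 - 832\right) = 8 - -924 = 8 + 924 = 932$)
$\frac{1}{E{\left(\left(-9\right) \left(-11\right) \right)} + P} = \frac{1}{\left(-1 - \left(-9\right) \left(-11\right)\right) + 932} = \frac{1}{\left(-1 - 99\right) + 932} = \frac{1}{-100 + 932} = \frac{1}{832}$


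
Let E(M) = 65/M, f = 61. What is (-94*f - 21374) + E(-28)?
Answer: -759089/28 ≈ -27110.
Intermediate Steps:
(-94*f - 21374) + E(-28) = (-94*61 - 21374) + 65/(-28) = (-5734 - 21374) + 65*(-1/28) = -27108 - 65/28 = -759089/28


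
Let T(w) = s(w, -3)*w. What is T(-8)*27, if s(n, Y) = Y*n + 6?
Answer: -6480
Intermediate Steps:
s(n, Y) = 6 + Y*n
T(w) = w*(6 - 3*w) (T(w) = (6 - 3*w)*w = w*(6 - 3*w))
T(-8)*27 = (3*(-8)*(2 - 1*(-8)))*27 = (3*(-8)*(2 + 8))*27 = (3*(-8)*10)*27 = -240*27 = -6480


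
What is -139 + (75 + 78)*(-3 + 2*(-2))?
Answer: -1210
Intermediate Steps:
-139 + (75 + 78)*(-3 + 2*(-2)) = -139 + 153*(-3 - 4) = -139 + 153*(-7) = -139 - 1071 = -1210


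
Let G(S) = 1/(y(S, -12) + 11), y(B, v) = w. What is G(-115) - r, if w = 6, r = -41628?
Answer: 707677/17 ≈ 41628.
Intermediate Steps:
y(B, v) = 6
G(S) = 1/17 (G(S) = 1/(6 + 11) = 1/17)
G(-115) - r = 1/17 - 1*(-41628) = 1/17 + 41628 = 707677/17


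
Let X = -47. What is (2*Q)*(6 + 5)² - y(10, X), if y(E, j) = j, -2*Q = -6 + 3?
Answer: 410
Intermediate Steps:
Q = 3/2 (Q = -(-6 + 3)/2 = -½*(-3) = 3/2 ≈ 1.5000)
(2*Q)*(6 + 5)² - y(10, X) = (2*(3/2))*(6 + 5)² - 1*(-47) = 3*11² + 47 = 3*121 + 47 = 363 + 47 = 410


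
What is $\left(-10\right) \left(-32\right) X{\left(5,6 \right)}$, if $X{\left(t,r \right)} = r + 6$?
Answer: $3840$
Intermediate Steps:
$X{\left(t,r \right)} = 6 + r$
$\left(-10\right) \left(-32\right) X{\left(5,6 \right)} = \left(-10\right) \left(-32\right) \left(6 + 6\right) = 320 \cdot 12 = 3840$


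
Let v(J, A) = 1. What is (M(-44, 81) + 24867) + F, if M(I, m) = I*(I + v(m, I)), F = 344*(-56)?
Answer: 7495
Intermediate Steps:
F = -19264
M(I, m) = I*(1 + I) (M(I, m) = I*(I + 1) = I*(1 + I))
(M(-44, 81) + 24867) + F = (-44*(1 - 44) + 24867) - 19264 = (-44*(-43) + 24867) - 19264 = (1892 + 24867) - 19264 = 26759 - 19264 = 7495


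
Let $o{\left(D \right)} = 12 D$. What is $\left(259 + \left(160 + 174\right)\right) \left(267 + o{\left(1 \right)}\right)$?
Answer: $165447$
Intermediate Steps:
$\left(259 + \left(160 + 174\right)\right) \left(267 + o{\left(1 \right)}\right) = \left(259 + \left(160 + 174\right)\right) \left(267 + 12 \cdot 1\right) = \left(259 + 334\right) \left(267 + 12\right) = 593 \cdot 279 = 165447$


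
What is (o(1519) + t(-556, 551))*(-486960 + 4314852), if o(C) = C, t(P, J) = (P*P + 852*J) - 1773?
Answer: 2979378491928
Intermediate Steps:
t(P, J) = -1773 + P² + 852*J (t(P, J) = (P² + 852*J) - 1773 = -1773 + P² + 852*J)
(o(1519) + t(-556, 551))*(-486960 + 4314852) = (1519 + (-1773 + (-556)² + 852*551))*(-486960 + 4314852) = (1519 + (-1773 + 309136 + 469452))*3827892 = (1519 + 776815)*3827892 = 778334*3827892 = 2979378491928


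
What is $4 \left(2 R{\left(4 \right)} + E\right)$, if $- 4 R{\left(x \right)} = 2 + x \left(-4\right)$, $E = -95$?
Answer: $-352$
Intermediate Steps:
$R{\left(x \right)} = - \frac{1}{2} + x$ ($R{\left(x \right)} = - \frac{2 + x \left(-4\right)}{4} = - \frac{2 - 4 x}{4} = - \frac{1}{2} + x$)
$4 \left(2 R{\left(4 \right)} + E\right) = 4 \left(2 \left(- \frac{1}{2} + 4\right) - 95\right) = 4 \left(2 \cdot \frac{7}{2} - 95\right) = 4 \left(7 - 95\right) = 4 \left(-88\right) = -352$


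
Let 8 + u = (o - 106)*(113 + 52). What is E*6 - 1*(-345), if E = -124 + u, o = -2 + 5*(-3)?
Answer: -122217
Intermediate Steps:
o = -17 (o = -2 - 15 = -17)
u = -20303 (u = -8 + (-17 - 106)*(113 + 52) = -8 - 123*165 = -8 - 20295 = -20303)
E = -20427 (E = -124 - 20303 = -20427)
E*6 - 1*(-345) = -20427*6 - 1*(-345) = -122562 + 345 = -122217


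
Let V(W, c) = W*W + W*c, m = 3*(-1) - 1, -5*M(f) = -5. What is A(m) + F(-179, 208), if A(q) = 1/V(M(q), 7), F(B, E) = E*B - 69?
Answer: -298407/8 ≈ -37301.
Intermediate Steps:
F(B, E) = -69 + B*E (F(B, E) = B*E - 69 = -69 + B*E)
M(f) = 1 (M(f) = -⅕*(-5) = 1)
m = -4 (m = -3 - 1 = -4)
V(W, c) = W² + W*c
A(q) = ⅛ (A(q) = 1/(1*(1 + 7)) = 1/(1*8) = 1/8 = ⅛)
A(m) + F(-179, 208) = ⅛ + (-69 - 179*208) = ⅛ + (-69 - 37232) = ⅛ - 37301 = -298407/8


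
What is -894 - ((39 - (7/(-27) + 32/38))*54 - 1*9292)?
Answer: 120146/19 ≈ 6323.5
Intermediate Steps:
-894 - ((39 - (7/(-27) + 32/38))*54 - 1*9292) = -894 - ((39 - (7*(-1/27) + 32*(1/38)))*54 - 9292) = -894 - ((39 - (-7/27 + 16/19))*54 - 9292) = -894 - ((39 - 1*299/513)*54 - 9292) = -894 - ((39 - 299/513)*54 - 9292) = -894 - ((19708/513)*54 - 9292) = -894 - (39416/19 - 9292) = -894 - 1*(-137132/19) = -894 + 137132/19 = 120146/19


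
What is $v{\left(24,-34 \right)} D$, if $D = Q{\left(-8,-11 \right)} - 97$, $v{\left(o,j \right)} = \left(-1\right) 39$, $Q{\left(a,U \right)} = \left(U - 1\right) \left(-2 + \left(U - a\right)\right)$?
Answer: $1443$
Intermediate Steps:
$Q{\left(a,U \right)} = \left(-1 + U\right) \left(-2 + U - a\right)$
$v{\left(o,j \right)} = -39$
$D = -37$ ($D = \left(2 - 8 + \left(-11\right)^{2} - -33 - \left(-11\right) \left(-8\right)\right) - 97 = \left(2 - 8 + 121 + 33 - 88\right) - 97 = 60 - 97 = -37$)
$v{\left(24,-34 \right)} D = \left(-39\right) \left(-37\right) = 1443$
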